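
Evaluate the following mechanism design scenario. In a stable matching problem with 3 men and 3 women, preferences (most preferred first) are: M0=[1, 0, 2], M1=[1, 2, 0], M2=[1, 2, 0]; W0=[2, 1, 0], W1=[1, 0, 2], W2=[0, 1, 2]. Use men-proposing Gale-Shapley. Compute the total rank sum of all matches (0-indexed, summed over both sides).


Step 1: Run Gale-Shapley (men propose, women hold best offer):
  M0 proposes to W1; she accepts
  M1 proposes to W1; she switches from M0
  M2 proposes to W1; rejected
  M2 proposes to W2; she accepts
  M0 proposes to W0; she accepts
Step 2: Final matching: W0-M0, W1-M1, W2-M2
Step 3: 0-indexed ranks (man's rank of his match, then woman's): 1 + 2 + 0 + 0 + 1 + 2
Step 4: Total rank sum = 6

6


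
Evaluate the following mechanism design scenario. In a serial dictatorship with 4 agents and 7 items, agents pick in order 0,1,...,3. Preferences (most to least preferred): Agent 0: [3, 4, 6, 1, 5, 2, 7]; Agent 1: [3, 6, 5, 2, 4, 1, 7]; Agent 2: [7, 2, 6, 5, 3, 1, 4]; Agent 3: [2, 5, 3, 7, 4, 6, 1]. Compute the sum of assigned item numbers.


Step 1: Agent 0 picks item 3
Step 2: Agent 1 picks item 6
Step 3: Agent 2 picks item 7
Step 4: Agent 3 picks item 2
Step 5: Sum = 3 + 6 + 7 + 2 = 18

18


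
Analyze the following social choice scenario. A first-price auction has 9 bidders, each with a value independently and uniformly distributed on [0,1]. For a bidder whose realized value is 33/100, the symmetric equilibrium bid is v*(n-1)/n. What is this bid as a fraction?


Step 1: The symmetric BNE bidding function is b(v) = v * (n-1) / n
Step 2: Substitute v = 33/100 and n = 9
Step 3: b = 33/100 * 8/9
Step 4: b = 22/75

22/75


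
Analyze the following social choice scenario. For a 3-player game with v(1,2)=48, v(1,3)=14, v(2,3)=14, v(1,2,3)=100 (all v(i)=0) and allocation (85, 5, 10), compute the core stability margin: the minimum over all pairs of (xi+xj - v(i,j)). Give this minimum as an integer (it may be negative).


Step 1: Slack for coalition (1,2): x1+x2 - v12 = 90 - 48 = 42
Step 2: Slack for coalition (1,3): x1+x3 - v13 = 95 - 14 = 81
Step 3: Slack for coalition (2,3): x2+x3 - v23 = 15 - 14 = 1
Step 4: Minimum slack = min(42, 81, 1) = 1, attained by (2,3); no pair can gain by deviating, so the allocation is in the core

1


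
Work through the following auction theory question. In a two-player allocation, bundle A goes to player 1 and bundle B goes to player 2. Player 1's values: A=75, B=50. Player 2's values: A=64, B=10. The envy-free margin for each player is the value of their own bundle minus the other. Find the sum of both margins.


Step 1: Player 1's margin = v1(A) - v1(B) = 75 - 50 = 25
Step 2: Player 2's margin = v2(B) - v2(A) = 10 - 64 = -54
Step 3: Total margin = 25 + -54 = -29

-29


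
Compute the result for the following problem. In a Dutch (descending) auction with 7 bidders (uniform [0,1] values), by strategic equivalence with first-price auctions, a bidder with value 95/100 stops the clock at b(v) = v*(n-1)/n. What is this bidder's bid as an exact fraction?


Step 1: Dutch auctions are strategically equivalent to first-price auctions
Step 2: The equilibrium bid is b(v) = v*(n-1)/n
Step 3: b = 19/20 * 6/7
Step 4: b = 57/70

57/70


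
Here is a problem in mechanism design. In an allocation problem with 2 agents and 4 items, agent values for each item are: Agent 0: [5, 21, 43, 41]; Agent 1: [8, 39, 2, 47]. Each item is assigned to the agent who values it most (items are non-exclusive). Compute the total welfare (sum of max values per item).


Step 1: For each item, find the maximum value among all agents.
Step 2: Item 0 -> Agent 1 (value 8)
Step 3: Item 1 -> Agent 1 (value 39)
Step 4: Item 2 -> Agent 0 (value 43)
Step 5: Item 3 -> Agent 1 (value 47)
Step 6: Total welfare = 8 + 39 + 43 + 47 = 137

137


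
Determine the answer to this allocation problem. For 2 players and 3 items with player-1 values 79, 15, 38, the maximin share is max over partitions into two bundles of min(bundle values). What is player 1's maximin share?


Step 1: Item values = 79, 15, 38
Step 2: Enumerate all 2-bundle partitions and take the smaller bundle:
  Partition 1: {79} vs {15,38} -> bundles 79, 53; min = 53
  Partition 2: {15} vs {79,38} -> bundles 15, 117; min = 15
  Partition 3: {38} vs {79,15} -> bundles 38, 94; min = 38
Step 3: MMS = max(53, 15, 38) = 53

53


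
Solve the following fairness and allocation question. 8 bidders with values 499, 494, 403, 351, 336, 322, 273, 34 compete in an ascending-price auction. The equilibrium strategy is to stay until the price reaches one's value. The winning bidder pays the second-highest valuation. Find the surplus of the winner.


Step 1: Identify the highest value: 499
Step 2: Identify the second-highest value: 494
Step 3: The final price = second-highest value = 494
Step 4: Surplus = 499 - 494 = 5

5


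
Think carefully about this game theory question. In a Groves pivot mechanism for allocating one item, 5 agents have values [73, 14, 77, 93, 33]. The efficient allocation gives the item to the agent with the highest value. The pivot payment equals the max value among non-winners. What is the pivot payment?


Step 1: The efficient winner is agent 3 with value 93
Step 2: Other agents' values: [73, 14, 77, 33]
Step 3: Pivot payment = max(others) = 77
Step 4: The winner pays 77

77


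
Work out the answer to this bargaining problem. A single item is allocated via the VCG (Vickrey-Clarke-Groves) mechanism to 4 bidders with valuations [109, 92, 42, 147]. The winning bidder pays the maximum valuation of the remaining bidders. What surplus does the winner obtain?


Step 1: The winner is the agent with the highest value: agent 3 with value 147
Step 2: Values of other agents: [109, 92, 42]
Step 3: VCG payment = max of others' values = 109
Step 4: Surplus = 147 - 109 = 38

38


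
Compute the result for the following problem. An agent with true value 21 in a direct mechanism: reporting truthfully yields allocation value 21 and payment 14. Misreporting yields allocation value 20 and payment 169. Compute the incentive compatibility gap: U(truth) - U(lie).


Step 1: U(truth) = value - payment = 21 - 14 = 7
Step 2: U(lie) = allocation - payment = 20 - 169 = -149
Step 3: IC gap = 7 - (-149) = 156

156


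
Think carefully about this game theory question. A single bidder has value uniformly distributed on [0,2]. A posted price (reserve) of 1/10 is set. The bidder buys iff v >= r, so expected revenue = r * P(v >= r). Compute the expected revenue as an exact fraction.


Step 1: Posted price r = 1/10, value support [0,2]
Step 2: P(v >= r) = (2 - 1/10)/2 = 19/20
Step 3: Expected revenue = r * P(v >= r) = 1/10 * 19/20
Step 4: Revenue = 19/200

19/200


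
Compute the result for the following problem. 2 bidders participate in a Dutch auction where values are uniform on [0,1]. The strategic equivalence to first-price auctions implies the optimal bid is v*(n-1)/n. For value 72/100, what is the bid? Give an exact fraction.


Step 1: Dutch auctions are strategically equivalent to first-price auctions
Step 2: The equilibrium bid is b(v) = v*(n-1)/n
Step 3: b = 18/25 * 1/2
Step 4: b = 9/25

9/25


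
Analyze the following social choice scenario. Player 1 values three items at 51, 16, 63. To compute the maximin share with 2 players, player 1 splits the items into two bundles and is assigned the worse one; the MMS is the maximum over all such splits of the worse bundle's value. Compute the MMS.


Step 1: Item values = 51, 16, 63
Step 2: Enumerate all 2-bundle partitions and take the smaller bundle:
  Partition 1: {51} vs {16,63} -> bundles 51, 79; min = 51
  Partition 2: {16} vs {51,63} -> bundles 16, 114; min = 16
  Partition 3: {63} vs {51,16} -> bundles 63, 67; min = 63
Step 3: MMS = max(51, 16, 63) = 63

63


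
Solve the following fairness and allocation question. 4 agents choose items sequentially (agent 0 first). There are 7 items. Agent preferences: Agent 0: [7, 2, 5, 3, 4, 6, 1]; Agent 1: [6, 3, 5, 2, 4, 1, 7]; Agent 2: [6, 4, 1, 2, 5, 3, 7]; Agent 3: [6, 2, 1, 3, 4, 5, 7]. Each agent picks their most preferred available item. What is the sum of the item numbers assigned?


Step 1: Agent 0 picks item 7
Step 2: Agent 1 picks item 6
Step 3: Agent 2 picks item 4
Step 4: Agent 3 picks item 2
Step 5: Sum = 7 + 6 + 4 + 2 = 19

19


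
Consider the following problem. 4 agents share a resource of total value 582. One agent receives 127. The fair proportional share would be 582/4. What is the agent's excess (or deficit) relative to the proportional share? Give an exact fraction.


Step 1: Proportional share = 582/4 = 291/2
Step 2: Agent's actual allocation = 127
Step 3: Excess = 127 - 291/2 = -37/2

-37/2


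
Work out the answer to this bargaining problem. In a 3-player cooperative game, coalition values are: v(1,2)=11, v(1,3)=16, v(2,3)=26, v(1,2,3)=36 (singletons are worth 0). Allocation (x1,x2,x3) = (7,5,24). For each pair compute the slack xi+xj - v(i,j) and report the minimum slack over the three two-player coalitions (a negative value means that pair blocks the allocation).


Step 1: Slack for coalition (1,2): x1+x2 - v12 = 12 - 11 = 1
Step 2: Slack for coalition (1,3): x1+x3 - v13 = 31 - 16 = 15
Step 3: Slack for coalition (2,3): x2+x3 - v23 = 29 - 26 = 3
Step 4: Minimum slack = min(1, 15, 3) = 1, attained by (1,2); no pair can gain by deviating, so the allocation is in the core

1


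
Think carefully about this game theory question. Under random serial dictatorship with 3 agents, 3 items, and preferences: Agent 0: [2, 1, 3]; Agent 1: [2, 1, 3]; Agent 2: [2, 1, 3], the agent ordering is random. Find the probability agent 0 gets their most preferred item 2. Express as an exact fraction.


Step 1: Agent 0 wants item 2
Step 2: There are 6 possible orderings of agents
Step 3: In 2 orderings, agent 0 gets item 2
Step 4: Probability = 2/6 = 1/3

1/3


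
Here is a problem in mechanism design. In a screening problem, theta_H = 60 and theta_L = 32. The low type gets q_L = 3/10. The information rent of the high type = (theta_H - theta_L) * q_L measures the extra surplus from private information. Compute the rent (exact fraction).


Step 1: theta_H - theta_L = 60 - 32 = 28
Step 2: Information rent = (theta_H - theta_L) * q_L
Step 3: = 28 * 3/10
Step 4: = 42/5

42/5


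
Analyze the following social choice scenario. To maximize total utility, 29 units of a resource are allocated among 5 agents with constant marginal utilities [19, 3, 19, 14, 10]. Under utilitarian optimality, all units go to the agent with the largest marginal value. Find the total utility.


Step 1: The marginal utilities are [19, 3, 19, 14, 10]
Step 2: The highest marginal utility is 19
Step 3: All 29 units go to that agent
Step 4: Total utility = 19 * 29 = 551

551


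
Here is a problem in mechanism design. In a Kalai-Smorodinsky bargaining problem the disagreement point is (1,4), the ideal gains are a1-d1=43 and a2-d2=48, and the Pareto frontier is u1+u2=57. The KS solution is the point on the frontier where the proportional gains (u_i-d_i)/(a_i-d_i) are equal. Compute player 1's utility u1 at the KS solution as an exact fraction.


Step 1: At the KS point, (u1-d1)/r1 = (u2-d2)/r2 = t and u1+u2 = 57
Step 2: u1 = d1 + r1*t and u2 = d2 + r2*t, so (d1 + r1*t) + (d2 + r2*t) = 57
Step 3: t = (57 - 1 - 4)/(43 + 48) = 52/91 = 4/7
Step 4: u1 = d1 + r1*t = 1 + 43 * 4/7 = 179/7
Step 5: (Check: u2 = d2 + r2*t = 220/7; u1+u2 = 179/7 + 220/7 = 57, on the frontier.)

179/7


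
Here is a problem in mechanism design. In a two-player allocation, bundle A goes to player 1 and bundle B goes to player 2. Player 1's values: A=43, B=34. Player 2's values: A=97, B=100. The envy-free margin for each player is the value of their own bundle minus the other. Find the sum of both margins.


Step 1: Player 1's margin = v1(A) - v1(B) = 43 - 34 = 9
Step 2: Player 2's margin = v2(B) - v2(A) = 100 - 97 = 3
Step 3: Total margin = 9 + 3 = 12

12


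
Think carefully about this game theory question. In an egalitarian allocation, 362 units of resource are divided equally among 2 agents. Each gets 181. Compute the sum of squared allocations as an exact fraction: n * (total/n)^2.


Step 1: Each agent's share = 362/2 = 181
Step 2: Square of each share = (181)^2 = 32761
Step 3: Sum of squares = 2 * 32761 = 65522

65522


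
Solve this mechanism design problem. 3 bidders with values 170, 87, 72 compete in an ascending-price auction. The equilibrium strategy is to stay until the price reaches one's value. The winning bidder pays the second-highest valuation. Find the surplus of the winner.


Step 1: Identify the highest value: 170
Step 2: Identify the second-highest value: 87
Step 3: The final price = second-highest value = 87
Step 4: Surplus = 170 - 87 = 83

83


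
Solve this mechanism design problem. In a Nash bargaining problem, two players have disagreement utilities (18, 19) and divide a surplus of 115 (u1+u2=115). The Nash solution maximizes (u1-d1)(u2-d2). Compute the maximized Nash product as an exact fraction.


Step 1: The Nash solution splits surplus symmetrically above the disagreement point
Step 2: u1 = (total + d1 - d2)/2 = (115 + 18 - 19)/2 = 57
Step 3: u2 = (total - d1 + d2)/2 = (115 - 18 + 19)/2 = 58
Step 4: Nash product = (57 - 18) * (58 - 19)
Step 5: = 39 * 39 = 1521

1521


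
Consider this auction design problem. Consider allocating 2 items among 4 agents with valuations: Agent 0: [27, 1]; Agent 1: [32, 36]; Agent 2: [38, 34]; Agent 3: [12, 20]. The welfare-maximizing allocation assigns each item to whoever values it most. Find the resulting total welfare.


Step 1: For each item, find the maximum value among all agents.
Step 2: Item 0 -> Agent 2 (value 38)
Step 3: Item 1 -> Agent 1 (value 36)
Step 4: Total welfare = 38 + 36 = 74

74


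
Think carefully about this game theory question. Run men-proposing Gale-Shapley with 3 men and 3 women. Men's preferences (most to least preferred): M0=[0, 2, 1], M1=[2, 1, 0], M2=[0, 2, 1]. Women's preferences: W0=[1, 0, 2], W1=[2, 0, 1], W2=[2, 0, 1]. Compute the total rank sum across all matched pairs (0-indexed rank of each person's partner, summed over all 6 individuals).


Step 1: Run Gale-Shapley (men propose, women hold best offer):
  M0 proposes to W0; she accepts
  M1 proposes to W2; she accepts
  M2 proposes to W0; rejected
  M2 proposes to W2; she switches from M1
  M1 proposes to W1; she accepts
Step 2: Final matching: W0-M0, W1-M1, W2-M2
Step 3: 0-indexed ranks (man's rank of his match, then woman's): 0 + 1 + 1 + 2 + 1 + 0
Step 4: Total rank sum = 5

5


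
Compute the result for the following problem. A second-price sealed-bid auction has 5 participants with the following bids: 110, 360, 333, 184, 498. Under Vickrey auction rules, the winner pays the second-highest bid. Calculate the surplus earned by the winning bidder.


Step 1: Sort bids in descending order: 498, 360, 333, 184, 110
Step 2: The winning bid is the highest: 498
Step 3: The payment equals the second-highest bid: 360
Step 4: Surplus = winner's bid - payment = 498 - 360 = 138

138


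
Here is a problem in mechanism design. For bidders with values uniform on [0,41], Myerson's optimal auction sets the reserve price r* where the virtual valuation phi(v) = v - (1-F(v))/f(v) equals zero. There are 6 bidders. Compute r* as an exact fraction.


Step 1: For U[0,41], F(v) = v/41 and f(v) = 1/41
Step 2: phi(v) = v - (1 - v/41)/(1/41) = v - (41 - v) = 2v - 41
Step 3: Set phi(r*) = 0: 2r* - 41 = 0
Step 4: r* = 41/2 (the number of bidders n = 6 does not enter)

41/2


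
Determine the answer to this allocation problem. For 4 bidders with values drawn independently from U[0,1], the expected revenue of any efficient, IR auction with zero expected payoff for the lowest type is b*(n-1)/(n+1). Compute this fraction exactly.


Step 1: By Revenue Equivalence, expected revenue = b*(n-1)/(n+1)
Step 2: Substituting n = 4, b = 1
Step 3: Revenue = 1*(4-1)/(4+1) = 1*3/5
Step 4: Revenue = 3/5

3/5


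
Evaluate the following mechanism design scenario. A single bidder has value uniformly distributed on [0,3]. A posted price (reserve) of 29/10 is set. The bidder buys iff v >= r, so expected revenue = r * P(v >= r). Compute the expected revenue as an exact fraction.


Step 1: Posted price r = 29/10, value support [0,3]
Step 2: P(v >= r) = (3 - 29/10)/3 = 1/30
Step 3: Expected revenue = r * P(v >= r) = 29/10 * 1/30
Step 4: Revenue = 29/300

29/300


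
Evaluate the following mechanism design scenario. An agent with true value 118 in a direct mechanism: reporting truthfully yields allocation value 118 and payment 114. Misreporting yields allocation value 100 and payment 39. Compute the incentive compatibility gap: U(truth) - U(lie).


Step 1: U(truth) = value - payment = 118 - 114 = 4
Step 2: U(lie) = allocation - payment = 100 - 39 = 61
Step 3: IC gap = 4 - 61 = -57

-57


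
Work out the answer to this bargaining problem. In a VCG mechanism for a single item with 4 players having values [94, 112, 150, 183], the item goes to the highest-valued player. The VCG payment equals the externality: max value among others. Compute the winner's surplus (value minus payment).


Step 1: The winner is the agent with the highest value: agent 3 with value 183
Step 2: Values of other agents: [94, 112, 150]
Step 3: VCG payment = max of others' values = 150
Step 4: Surplus = 183 - 150 = 33

33


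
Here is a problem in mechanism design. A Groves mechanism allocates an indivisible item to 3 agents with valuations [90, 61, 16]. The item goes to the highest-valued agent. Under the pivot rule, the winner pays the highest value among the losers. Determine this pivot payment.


Step 1: The efficient winner is agent 0 with value 90
Step 2: Other agents' values: [61, 16]
Step 3: Pivot payment = max(others) = 61
Step 4: The winner pays 61

61


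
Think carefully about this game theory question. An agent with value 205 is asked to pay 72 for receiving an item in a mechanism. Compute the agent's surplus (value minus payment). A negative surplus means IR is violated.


Step 1: Surplus = value - payment = 205 - 72 = 133
Step 2: IR is satisfied (surplus >= 0)

133


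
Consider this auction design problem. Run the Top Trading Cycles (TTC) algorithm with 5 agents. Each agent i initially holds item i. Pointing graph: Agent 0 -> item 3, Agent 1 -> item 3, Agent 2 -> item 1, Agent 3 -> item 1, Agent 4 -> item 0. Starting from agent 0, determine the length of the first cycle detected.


Step 1: Trace the pointer graph from agent 0: 0 -> 3 -> 1 -> 3
Step 2: A cycle is detected when we revisit agent 3
Step 3: The cycle is: 3 -> 1 -> 3
Step 4: Cycle length = 2

2


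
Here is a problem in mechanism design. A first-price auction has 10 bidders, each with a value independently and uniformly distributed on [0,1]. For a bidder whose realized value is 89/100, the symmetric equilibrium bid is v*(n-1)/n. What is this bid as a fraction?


Step 1: The symmetric BNE bidding function is b(v) = v * (n-1) / n
Step 2: Substitute v = 89/100 and n = 10
Step 3: b = 89/100 * 9/10
Step 4: b = 801/1000

801/1000


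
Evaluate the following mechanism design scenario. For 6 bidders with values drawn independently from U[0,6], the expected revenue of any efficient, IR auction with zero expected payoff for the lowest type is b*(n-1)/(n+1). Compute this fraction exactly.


Step 1: By Revenue Equivalence, expected revenue = b*(n-1)/(n+1)
Step 2: Substituting n = 6, b = 6
Step 3: Revenue = 6*(6-1)/(6+1) = 6*5/7
Step 4: Revenue = 30/7

30/7


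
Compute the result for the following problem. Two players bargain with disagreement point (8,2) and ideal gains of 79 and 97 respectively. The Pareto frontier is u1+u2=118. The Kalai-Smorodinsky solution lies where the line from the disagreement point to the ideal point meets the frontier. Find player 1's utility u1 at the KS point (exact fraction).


Step 1: At the KS point, (u1-d1)/r1 = (u2-d2)/r2 = t and u1+u2 = 118
Step 2: u1 = d1 + r1*t and u2 = d2 + r2*t, so (d1 + r1*t) + (d2 + r2*t) = 118
Step 3: t = (118 - 8 - 2)/(79 + 97) = 108/176 = 27/44
Step 4: u1 = d1 + r1*t = 8 + 79 * 27/44 = 2485/44
Step 5: (Check: u2 = d2 + r2*t = 2707/44; u1+u2 = 2485/44 + 2707/44 = 118, on the frontier.)

2485/44


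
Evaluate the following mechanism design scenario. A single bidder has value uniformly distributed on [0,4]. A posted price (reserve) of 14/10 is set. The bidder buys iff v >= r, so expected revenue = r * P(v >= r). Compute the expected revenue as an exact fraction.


Step 1: Posted price r = 7/5, value support [0,4]
Step 2: P(v >= r) = (4 - 7/5)/4 = 13/20
Step 3: Expected revenue = r * P(v >= r) = 7/5 * 13/20
Step 4: Revenue = 91/100

91/100


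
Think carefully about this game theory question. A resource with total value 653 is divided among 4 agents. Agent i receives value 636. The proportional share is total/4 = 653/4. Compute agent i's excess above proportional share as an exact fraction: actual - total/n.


Step 1: Proportional share = 653/4
Step 2: Agent's actual allocation = 636
Step 3: Excess = 636 - 653/4 = 1891/4

1891/4


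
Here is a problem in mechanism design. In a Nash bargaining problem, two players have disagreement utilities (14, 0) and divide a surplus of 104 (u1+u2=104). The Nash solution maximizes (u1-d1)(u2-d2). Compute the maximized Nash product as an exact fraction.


Step 1: The Nash solution splits surplus symmetrically above the disagreement point
Step 2: u1 = (total + d1 - d2)/2 = (104 + 14 - 0)/2 = 59
Step 3: u2 = (total - d1 + d2)/2 = (104 - 14 + 0)/2 = 45
Step 4: Nash product = (59 - 14) * (45 - 0)
Step 5: = 45 * 45 = 2025

2025


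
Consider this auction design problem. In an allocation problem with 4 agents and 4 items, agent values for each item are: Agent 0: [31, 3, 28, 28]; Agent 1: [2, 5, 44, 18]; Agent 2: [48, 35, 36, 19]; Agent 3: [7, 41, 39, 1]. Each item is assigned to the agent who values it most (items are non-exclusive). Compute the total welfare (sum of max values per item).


Step 1: For each item, find the maximum value among all agents.
Step 2: Item 0 -> Agent 2 (value 48)
Step 3: Item 1 -> Agent 3 (value 41)
Step 4: Item 2 -> Agent 1 (value 44)
Step 5: Item 3 -> Agent 0 (value 28)
Step 6: Total welfare = 48 + 41 + 44 + 28 = 161

161


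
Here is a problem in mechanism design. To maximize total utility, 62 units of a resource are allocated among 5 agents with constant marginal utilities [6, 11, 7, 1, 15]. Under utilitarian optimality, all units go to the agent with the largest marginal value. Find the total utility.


Step 1: The marginal utilities are [6, 11, 7, 1, 15]
Step 2: The highest marginal utility is 15
Step 3: All 62 units go to that agent
Step 4: Total utility = 15 * 62 = 930

930


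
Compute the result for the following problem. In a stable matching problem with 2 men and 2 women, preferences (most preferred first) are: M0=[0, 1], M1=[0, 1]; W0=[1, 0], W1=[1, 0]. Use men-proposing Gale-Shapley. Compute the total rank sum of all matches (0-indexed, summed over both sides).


Step 1: Run Gale-Shapley (men propose, women hold best offer):
  M0 proposes to W0; she accepts
  M1 proposes to W0; she switches from M0
  M0 proposes to W1; she accepts
Step 2: Final matching: W0-M1, W1-M0
Step 3: 0-indexed ranks (man's rank of his match, then woman's): 0 + 0 + 1 + 1
Step 4: Total rank sum = 2

2


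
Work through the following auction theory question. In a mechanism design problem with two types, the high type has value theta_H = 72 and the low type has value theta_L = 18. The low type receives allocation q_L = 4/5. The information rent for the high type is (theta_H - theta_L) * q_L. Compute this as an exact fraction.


Step 1: theta_H - theta_L = 72 - 18 = 54
Step 2: Information rent = (theta_H - theta_L) * q_L
Step 3: = 54 * 4/5
Step 4: = 216/5

216/5


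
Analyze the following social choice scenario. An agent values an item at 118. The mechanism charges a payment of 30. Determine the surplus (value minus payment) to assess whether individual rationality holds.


Step 1: Surplus = value - payment = 118 - 30 = 88
Step 2: IR is satisfied (surplus >= 0)

88


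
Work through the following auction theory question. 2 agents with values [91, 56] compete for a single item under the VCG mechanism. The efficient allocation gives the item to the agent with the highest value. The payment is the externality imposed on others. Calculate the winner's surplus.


Step 1: The winner is the agent with the highest value: agent 0 with value 91
Step 2: Values of other agents: [56]
Step 3: VCG payment = max of others' values = 56
Step 4: Surplus = 91 - 56 = 35

35


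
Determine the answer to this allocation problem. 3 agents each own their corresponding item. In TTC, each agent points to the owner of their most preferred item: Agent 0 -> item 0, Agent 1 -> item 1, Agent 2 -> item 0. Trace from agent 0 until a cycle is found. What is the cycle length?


Step 1: Trace the pointer graph from agent 0: 0 -> 0
Step 2: A cycle is detected when we revisit agent 0
Step 3: The cycle is: 0 -> 0
Step 4: Cycle length = 1

1


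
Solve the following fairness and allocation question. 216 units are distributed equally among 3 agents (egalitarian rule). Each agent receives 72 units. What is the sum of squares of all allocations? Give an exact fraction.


Step 1: Each agent's share = 216/3 = 72
Step 2: Square of each share = (72)^2 = 5184
Step 3: Sum of squares = 3 * 5184 = 15552

15552


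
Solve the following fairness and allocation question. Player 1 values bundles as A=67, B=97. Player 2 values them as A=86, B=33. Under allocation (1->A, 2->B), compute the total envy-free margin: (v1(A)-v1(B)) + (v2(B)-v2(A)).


Step 1: Player 1's margin = v1(A) - v1(B) = 67 - 97 = -30
Step 2: Player 2's margin = v2(B) - v2(A) = 33 - 86 = -53
Step 3: Total margin = -30 + -53 = -83

-83


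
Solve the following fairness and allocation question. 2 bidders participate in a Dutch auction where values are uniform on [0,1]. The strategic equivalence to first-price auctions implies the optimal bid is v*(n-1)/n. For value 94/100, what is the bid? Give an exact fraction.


Step 1: Dutch auctions are strategically equivalent to first-price auctions
Step 2: The equilibrium bid is b(v) = v*(n-1)/n
Step 3: b = 47/50 * 1/2
Step 4: b = 47/100

47/100


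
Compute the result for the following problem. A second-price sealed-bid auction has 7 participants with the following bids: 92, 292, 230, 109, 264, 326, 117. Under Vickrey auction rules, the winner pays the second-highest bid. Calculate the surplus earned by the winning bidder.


Step 1: Sort bids in descending order: 326, 292, 264, 230, 117, 109, 92
Step 2: The winning bid is the highest: 326
Step 3: The payment equals the second-highest bid: 292
Step 4: Surplus = winner's bid - payment = 326 - 292 = 34

34


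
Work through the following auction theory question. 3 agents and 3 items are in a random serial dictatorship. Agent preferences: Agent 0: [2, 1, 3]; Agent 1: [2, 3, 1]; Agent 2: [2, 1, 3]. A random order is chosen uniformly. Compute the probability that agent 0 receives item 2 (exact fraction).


Step 1: Agent 0 wants item 2
Step 2: There are 6 possible orderings of agents
Step 3: In 2 orderings, agent 0 gets item 2
Step 4: Probability = 2/6 = 1/3

1/3


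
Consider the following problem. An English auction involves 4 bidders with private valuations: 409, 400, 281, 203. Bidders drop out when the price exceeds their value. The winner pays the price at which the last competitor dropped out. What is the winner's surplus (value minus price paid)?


Step 1: Identify the highest value: 409
Step 2: Identify the second-highest value: 400
Step 3: The final price = second-highest value = 400
Step 4: Surplus = 409 - 400 = 9

9


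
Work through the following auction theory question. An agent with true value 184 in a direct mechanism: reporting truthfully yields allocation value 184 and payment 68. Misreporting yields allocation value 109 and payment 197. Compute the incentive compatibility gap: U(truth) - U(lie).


Step 1: U(truth) = value - payment = 184 - 68 = 116
Step 2: U(lie) = allocation - payment = 109 - 197 = -88
Step 3: IC gap = 116 - (-88) = 204

204


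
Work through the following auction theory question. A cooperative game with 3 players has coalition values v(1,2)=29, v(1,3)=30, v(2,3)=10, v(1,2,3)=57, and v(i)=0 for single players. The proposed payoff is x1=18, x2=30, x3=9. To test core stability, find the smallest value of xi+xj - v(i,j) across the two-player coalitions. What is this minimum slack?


Step 1: Slack for coalition (1,2): x1+x2 - v12 = 48 - 29 = 19
Step 2: Slack for coalition (1,3): x1+x3 - v13 = 27 - 30 = -3
Step 3: Slack for coalition (2,3): x2+x3 - v23 = 39 - 10 = 29
Step 4: Minimum slack = min(19, -3, 29) = -3, attained by (1,3); coalition (1,3) can block (slack < 0), so the allocation is not in the core

-3


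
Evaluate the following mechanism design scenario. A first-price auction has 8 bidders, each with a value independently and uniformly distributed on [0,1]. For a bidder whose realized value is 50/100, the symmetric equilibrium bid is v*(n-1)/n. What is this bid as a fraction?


Step 1: The symmetric BNE bidding function is b(v) = v * (n-1) / n
Step 2: Substitute v = 1/2 and n = 8
Step 3: b = 1/2 * 7/8
Step 4: b = 7/16

7/16


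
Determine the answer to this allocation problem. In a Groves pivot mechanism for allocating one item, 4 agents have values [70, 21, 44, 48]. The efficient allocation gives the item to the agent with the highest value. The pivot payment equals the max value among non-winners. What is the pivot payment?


Step 1: The efficient winner is agent 0 with value 70
Step 2: Other agents' values: [21, 44, 48]
Step 3: Pivot payment = max(others) = 48
Step 4: The winner pays 48

48


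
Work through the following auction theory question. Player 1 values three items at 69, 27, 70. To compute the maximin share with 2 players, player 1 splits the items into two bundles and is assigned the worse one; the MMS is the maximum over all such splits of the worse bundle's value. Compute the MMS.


Step 1: Item values = 69, 27, 70
Step 2: Enumerate all 2-bundle partitions and take the smaller bundle:
  Partition 1: {69} vs {27,70} -> bundles 69, 97; min = 69
  Partition 2: {27} vs {69,70} -> bundles 27, 139; min = 27
  Partition 3: {70} vs {69,27} -> bundles 70, 96; min = 70
Step 3: MMS = max(69, 27, 70) = 70

70


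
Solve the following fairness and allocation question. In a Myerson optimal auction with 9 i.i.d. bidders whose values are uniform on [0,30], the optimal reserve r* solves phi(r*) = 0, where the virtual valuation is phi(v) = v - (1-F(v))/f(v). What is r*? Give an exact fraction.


Step 1: For U[0,30], F(v) = v/30 and f(v) = 1/30
Step 2: phi(v) = v - (1 - v/30)/(1/30) = v - (30 - v) = 2v - 30
Step 3: Set phi(r*) = 0: 2r* - 30 = 0
Step 4: r* = 30/2 = 15 (the number of bidders n = 9 does not enter)

15


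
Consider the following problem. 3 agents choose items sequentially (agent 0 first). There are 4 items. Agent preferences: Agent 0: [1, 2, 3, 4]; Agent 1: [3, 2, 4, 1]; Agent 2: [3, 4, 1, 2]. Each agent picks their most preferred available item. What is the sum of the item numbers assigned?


Step 1: Agent 0 picks item 1
Step 2: Agent 1 picks item 3
Step 3: Agent 2 picks item 4
Step 4: Sum = 1 + 3 + 4 = 8

8


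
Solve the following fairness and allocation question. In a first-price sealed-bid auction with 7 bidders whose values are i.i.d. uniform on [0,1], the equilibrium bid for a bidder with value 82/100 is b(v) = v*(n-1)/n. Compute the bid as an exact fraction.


Step 1: The symmetric BNE bidding function is b(v) = v * (n-1) / n
Step 2: Substitute v = 41/50 and n = 7
Step 3: b = 41/50 * 6/7
Step 4: b = 123/175

123/175


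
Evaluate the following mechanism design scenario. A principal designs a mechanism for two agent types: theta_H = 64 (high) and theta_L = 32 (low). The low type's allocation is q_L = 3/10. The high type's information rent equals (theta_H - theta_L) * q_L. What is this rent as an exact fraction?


Step 1: theta_H - theta_L = 64 - 32 = 32
Step 2: Information rent = (theta_H - theta_L) * q_L
Step 3: = 32 * 3/10
Step 4: = 48/5

48/5


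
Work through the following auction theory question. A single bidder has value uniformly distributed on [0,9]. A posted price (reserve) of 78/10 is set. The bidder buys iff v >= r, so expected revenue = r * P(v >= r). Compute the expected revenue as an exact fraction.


Step 1: Posted price r = 39/5, value support [0,9]
Step 2: P(v >= r) = (9 - 39/5)/9 = 2/15
Step 3: Expected revenue = r * P(v >= r) = 39/5 * 2/15
Step 4: Revenue = 26/25

26/25


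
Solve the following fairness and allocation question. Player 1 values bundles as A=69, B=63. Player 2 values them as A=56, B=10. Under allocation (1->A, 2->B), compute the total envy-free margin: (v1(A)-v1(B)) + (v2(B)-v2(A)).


Step 1: Player 1's margin = v1(A) - v1(B) = 69 - 63 = 6
Step 2: Player 2's margin = v2(B) - v2(A) = 10 - 56 = -46
Step 3: Total margin = 6 + -46 = -40

-40


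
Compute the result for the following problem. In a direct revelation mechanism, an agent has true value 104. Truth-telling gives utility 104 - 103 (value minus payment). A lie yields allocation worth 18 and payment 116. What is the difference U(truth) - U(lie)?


Step 1: U(truth) = value - payment = 104 - 103 = 1
Step 2: U(lie) = allocation - payment = 18 - 116 = -98
Step 3: IC gap = 1 - (-98) = 99

99


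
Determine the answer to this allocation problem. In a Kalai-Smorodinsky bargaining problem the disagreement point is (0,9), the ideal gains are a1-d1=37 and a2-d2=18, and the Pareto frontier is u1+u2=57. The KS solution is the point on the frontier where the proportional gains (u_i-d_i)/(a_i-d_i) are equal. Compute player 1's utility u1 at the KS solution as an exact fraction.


Step 1: At the KS point, (u1-d1)/r1 = (u2-d2)/r2 = t and u1+u2 = 57
Step 2: u1 = d1 + r1*t and u2 = d2 + r2*t, so (d1 + r1*t) + (d2 + r2*t) = 57
Step 3: t = (57 - 0 - 9)/(37 + 18) = 48/55
Step 4: u1 = d1 + r1*t = 0 + 37 * 48/55 = 1776/55
Step 5: (Check: u2 = d2 + r2*t = 1359/55; u1+u2 = 1776/55 + 1359/55 = 57, on the frontier.)

1776/55


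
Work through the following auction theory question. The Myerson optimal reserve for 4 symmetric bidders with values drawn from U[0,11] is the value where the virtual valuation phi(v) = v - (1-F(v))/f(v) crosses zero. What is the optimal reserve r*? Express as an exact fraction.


Step 1: For U[0,11], F(v) = v/11 and f(v) = 1/11
Step 2: phi(v) = v - (1 - v/11)/(1/11) = v - (11 - v) = 2v - 11
Step 3: Set phi(r*) = 0: 2r* - 11 = 0
Step 4: r* = 11/2 (the number of bidders n = 4 does not enter)

11/2


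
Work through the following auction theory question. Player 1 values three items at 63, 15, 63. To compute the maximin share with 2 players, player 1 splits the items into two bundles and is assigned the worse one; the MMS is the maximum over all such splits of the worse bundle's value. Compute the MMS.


Step 1: Item values = 63, 15, 63
Step 2: Enumerate all 2-bundle partitions and take the smaller bundle:
  Partition 1: {63} vs {15,63} -> bundles 63, 78; min = 63
  Partition 2: {15} vs {63,63} -> bundles 15, 126; min = 15
  Partition 3: {63} vs {63,15} -> bundles 63, 78; min = 63
Step 3: MMS = max(63, 15, 63) = 63

63


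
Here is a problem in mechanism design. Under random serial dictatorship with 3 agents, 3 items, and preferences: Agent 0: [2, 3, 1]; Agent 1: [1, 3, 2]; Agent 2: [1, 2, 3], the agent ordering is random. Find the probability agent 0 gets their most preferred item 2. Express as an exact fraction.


Step 1: Agent 0 wants item 2
Step 2: There are 6 possible orderings of agents
Step 3: In 5 orderings, agent 0 gets item 2
Step 4: Probability = 5/6

5/6


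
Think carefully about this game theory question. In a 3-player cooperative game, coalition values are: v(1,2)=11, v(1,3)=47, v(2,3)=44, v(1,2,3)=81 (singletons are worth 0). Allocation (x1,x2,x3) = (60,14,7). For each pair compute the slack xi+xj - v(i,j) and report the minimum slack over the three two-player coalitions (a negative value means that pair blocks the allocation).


Step 1: Slack for coalition (1,2): x1+x2 - v12 = 74 - 11 = 63
Step 2: Slack for coalition (1,3): x1+x3 - v13 = 67 - 47 = 20
Step 3: Slack for coalition (2,3): x2+x3 - v23 = 21 - 44 = -23
Step 4: Minimum slack = min(63, 20, -23) = -23, attained by (2,3); coalition (2,3) can block (slack < 0), so the allocation is not in the core

-23


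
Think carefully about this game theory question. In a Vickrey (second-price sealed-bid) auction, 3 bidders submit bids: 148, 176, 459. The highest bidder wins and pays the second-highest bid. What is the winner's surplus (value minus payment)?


Step 1: Sort bids in descending order: 459, 176, 148
Step 2: The winning bid is the highest: 459
Step 3: The payment equals the second-highest bid: 176
Step 4: Surplus = winner's bid - payment = 459 - 176 = 283

283


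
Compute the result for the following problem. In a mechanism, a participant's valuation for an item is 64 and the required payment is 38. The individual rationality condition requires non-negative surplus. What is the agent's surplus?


Step 1: Surplus = value - payment = 64 - 38 = 26
Step 2: IR is satisfied (surplus >= 0)

26


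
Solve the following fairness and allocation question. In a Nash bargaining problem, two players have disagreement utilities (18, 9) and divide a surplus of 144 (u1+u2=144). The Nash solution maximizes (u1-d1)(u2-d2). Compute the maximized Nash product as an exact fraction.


Step 1: The Nash solution splits surplus symmetrically above the disagreement point
Step 2: u1 = (total + d1 - d2)/2 = (144 + 18 - 9)/2 = 153/2
Step 3: u2 = (total - d1 + d2)/2 = (144 - 18 + 9)/2 = 135/2
Step 4: Nash product = (153/2 - 18) * (135/2 - 9)
Step 5: = 117/2 * 117/2 = 13689/4

13689/4


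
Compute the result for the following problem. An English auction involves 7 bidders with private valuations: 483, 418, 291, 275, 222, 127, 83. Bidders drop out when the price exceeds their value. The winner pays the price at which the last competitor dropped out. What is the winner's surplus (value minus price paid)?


Step 1: Identify the highest value: 483
Step 2: Identify the second-highest value: 418
Step 3: The final price = second-highest value = 418
Step 4: Surplus = 483 - 418 = 65

65


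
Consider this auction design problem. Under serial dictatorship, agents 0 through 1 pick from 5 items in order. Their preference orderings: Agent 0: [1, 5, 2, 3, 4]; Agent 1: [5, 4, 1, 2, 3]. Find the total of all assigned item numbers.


Step 1: Agent 0 picks item 1
Step 2: Agent 1 picks item 5
Step 3: Sum = 1 + 5 = 6

6


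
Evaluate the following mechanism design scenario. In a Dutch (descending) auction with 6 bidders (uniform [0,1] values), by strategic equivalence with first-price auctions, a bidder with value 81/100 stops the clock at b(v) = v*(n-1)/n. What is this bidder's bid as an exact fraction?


Step 1: Dutch auctions are strategically equivalent to first-price auctions
Step 2: The equilibrium bid is b(v) = v*(n-1)/n
Step 3: b = 81/100 * 5/6
Step 4: b = 27/40

27/40


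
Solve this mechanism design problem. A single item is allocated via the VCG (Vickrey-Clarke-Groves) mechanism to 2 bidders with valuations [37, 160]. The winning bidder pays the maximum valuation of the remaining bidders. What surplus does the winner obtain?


Step 1: The winner is the agent with the highest value: agent 1 with value 160
Step 2: Values of other agents: [37]
Step 3: VCG payment = max of others' values = 37
Step 4: Surplus = 160 - 37 = 123

123


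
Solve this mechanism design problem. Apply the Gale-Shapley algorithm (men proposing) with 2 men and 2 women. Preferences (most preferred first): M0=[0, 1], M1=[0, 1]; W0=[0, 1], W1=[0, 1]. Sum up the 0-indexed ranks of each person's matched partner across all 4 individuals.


Step 1: Run Gale-Shapley (men propose, women hold best offer):
  M0 proposes to W0; she accepts
  M1 proposes to W0; rejected
  M1 proposes to W1; she accepts
Step 2: Final matching: W0-M0, W1-M1
Step 3: 0-indexed ranks (man's rank of his match, then woman's): 0 + 0 + 1 + 1
Step 4: Total rank sum = 2

2
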